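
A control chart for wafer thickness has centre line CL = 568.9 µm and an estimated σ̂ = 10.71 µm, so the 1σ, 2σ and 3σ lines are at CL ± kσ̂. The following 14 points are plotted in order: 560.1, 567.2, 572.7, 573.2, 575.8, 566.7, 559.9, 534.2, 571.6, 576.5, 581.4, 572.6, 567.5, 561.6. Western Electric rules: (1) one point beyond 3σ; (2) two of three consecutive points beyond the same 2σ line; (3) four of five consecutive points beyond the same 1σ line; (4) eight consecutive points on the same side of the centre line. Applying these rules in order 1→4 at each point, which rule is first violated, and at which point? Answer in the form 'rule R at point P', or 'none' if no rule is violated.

rule 1 at point 8

Zone of each point (C = within 1σ̂, B = 1σ̂–2σ̂, A = 2σ̂–3σ̂, * = beyond 3σ̂; sign = side of CL): 1:-C, 2:-C, 3:+C, 4:+C, 5:+C, 6:-C, 7:-C, 8:-*, 9:+C, 10:+C, 11:+B, 12:+C, 13:-C, 14:-C
Rule 1 (one point beyond the 3σ limits) is satisfied at point 8.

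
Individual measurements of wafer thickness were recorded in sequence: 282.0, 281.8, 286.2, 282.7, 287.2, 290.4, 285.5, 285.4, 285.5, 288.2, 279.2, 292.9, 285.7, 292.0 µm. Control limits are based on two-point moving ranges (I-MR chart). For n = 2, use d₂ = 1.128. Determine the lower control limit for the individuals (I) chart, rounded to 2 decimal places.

X̄ = (282.0 + 281.8 + 286.2 + 282.7 + 287.2 + 290.4 + 285.5 + 285.4 + 285.5 + 288.2 + 279.2 + 292.9 + 285.7 + 292.0) / 14 = 286.0500
Moving ranges: 0.2, 4.4, 3.5, 4.5, 3.2, 4.9, 0.1, 0.1, 2.7, 9.0, 13.7, 7.2, 6.3; M̄R̄ = 59.8000 / 13 = 4.6000
LCL = X̄ − 3·M̄R̄/d₂ = 286.0500 − 3 × 4.6000 / 1.128 = 273.8160

273.82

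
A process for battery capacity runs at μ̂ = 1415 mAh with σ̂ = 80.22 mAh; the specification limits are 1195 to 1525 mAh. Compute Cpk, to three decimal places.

Cpu = (USL − μ̂) / (3σ̂) = (1525 − 1415) / (3 × 80.22) = 0.4571; Cpl = (μ̂ − LSL) / (3σ̂) = (1415 − 1195) / (3 × 80.22) = 0.9142; Cpk = min(Cpu, Cpl) = 0.4571

0.457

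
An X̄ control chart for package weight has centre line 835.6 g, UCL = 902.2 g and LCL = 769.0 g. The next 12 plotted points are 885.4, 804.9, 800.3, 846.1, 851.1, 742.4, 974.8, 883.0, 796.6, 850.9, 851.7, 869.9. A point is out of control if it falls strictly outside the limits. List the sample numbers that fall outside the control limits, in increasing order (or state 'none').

Compare each point to [769.0, 902.2]: sample 6 = 742.4 < LCL; sample 7 = 974.8 > UCL.

6, 7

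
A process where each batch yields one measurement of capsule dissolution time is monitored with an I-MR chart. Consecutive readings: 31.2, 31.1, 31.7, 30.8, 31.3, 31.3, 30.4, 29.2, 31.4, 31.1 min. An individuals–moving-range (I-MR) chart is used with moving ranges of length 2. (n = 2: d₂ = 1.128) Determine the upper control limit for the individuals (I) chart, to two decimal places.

32.93

X̄ = (31.2 + 31.1 + 31.7 + 30.8 + 31.3 + 31.3 + 30.4 + 29.2 + 31.4 + 31.1) / 10 = 30.9500
Moving ranges: 0.1, 0.6, 0.9, 0.5, 0.0, 0.9, 1.2, 2.2, 0.3; M̄R̄ = 6.7000 / 9 = 0.7444
UCL = X̄ + 3·M̄R̄/d₂ = 30.9500 + 3 × 0.7444 / 1.128 = 32.9299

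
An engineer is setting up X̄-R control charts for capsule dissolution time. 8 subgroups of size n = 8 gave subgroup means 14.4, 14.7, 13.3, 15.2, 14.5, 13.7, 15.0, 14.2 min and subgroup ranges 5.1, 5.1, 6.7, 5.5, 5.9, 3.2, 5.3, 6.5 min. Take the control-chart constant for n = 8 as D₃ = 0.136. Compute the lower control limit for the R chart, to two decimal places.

0.74

R̄ = (5.1 + 5.1 + 6.7 + 5.5 + 5.9 + 3.2 + 5.3 + 6.5) / 8 = 43.3000 / 8 = 5.4125
LCL_R = D₃·R̄ = 0.136 × 5.4125 = 0.7361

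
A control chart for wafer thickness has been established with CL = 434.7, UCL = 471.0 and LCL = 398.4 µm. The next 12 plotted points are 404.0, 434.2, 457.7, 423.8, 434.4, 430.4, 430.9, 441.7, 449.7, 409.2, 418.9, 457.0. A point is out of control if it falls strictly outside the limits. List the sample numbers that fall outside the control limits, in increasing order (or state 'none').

All 12 points lie within [398.4, 471.0].

none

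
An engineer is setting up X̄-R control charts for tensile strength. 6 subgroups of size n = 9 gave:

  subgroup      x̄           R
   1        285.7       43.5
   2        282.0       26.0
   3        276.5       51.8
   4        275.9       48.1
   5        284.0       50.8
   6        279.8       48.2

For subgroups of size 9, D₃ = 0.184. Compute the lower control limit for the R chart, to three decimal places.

8.231

R̄ = (43.5 + 26.0 + 51.8 + 48.1 + 50.8 + 48.2) / 6 = 268.4000 / 6 = 44.7333
LCL_R = D₃·R̄ = 0.184 × 44.7333 = 8.2309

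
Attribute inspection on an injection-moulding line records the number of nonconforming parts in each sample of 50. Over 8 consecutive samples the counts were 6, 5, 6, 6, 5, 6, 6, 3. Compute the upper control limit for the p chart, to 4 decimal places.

0.2389

p̄ = Σdᵢ / (k·n) = 43 / (8 × 50) = 0.10750
UCL = p̄ + 3·√(p̄(1−p̄)/n) = 0.10750 + 3 × √(0.10750×0.89250/50) = 0.10750 + 3 × 0.04380 = 0.23891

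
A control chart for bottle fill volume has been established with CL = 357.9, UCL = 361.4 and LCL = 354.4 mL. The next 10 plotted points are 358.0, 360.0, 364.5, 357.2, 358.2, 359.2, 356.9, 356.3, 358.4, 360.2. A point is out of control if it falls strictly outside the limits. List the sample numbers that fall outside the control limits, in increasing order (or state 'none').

Compare each point to [354.4, 361.4]: sample 3 = 364.5 > UCL.

3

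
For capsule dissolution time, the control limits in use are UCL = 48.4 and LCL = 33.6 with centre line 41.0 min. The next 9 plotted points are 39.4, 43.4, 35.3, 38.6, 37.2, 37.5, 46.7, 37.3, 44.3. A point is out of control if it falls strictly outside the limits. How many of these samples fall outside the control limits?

All 9 points lie within [33.6, 48.4].

0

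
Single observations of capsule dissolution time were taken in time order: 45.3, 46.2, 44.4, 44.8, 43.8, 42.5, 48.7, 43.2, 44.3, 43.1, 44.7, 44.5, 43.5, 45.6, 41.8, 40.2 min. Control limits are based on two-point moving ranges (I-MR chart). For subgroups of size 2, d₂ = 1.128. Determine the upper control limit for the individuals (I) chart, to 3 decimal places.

49.428

X̄ = (45.3 + 46.2 + 44.4 + 44.8 + 43.8 + 42.5 + 48.7 + 43.2 + 44.3 + 43.1 + 44.7 + 44.5 + 43.5 + 45.6 + 41.8 + 40.2) / 16 = 44.1625
Moving ranges: 0.9, 1.8, 0.4, 1.0, 1.3, 6.2, 5.5, 1.1, 1.2, 1.6, 0.2, 1.0, 2.1, 3.8, 1.6; M̄R̄ = 29.7000 / 15 = 1.9800
UCL = X̄ + 3·M̄R̄/d₂ = 44.1625 + 3 × 1.9800 / 1.128 = 49.4285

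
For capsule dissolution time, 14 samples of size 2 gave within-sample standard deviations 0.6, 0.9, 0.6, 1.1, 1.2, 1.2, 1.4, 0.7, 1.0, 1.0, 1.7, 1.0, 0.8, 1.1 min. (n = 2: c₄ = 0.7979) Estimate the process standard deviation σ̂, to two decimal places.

s̄ = (0.6 + 0.9 + 0.6 + 1.1 + 1.2 + 1.2 + 1.4 + 0.7 + 1.0 + 1.0 + 1.7 + 1.0 + 0.8 + 1.1) / 14 = 1.0214
σ̂ = s̄ / c₄ = 1.0214 / 0.7979 = 1.2801

1.28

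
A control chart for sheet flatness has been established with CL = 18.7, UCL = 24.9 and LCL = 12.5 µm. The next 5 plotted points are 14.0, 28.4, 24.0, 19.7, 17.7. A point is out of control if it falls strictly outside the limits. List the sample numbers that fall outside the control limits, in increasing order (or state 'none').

Compare each point to [12.5, 24.9]: sample 2 = 28.4 > UCL.

2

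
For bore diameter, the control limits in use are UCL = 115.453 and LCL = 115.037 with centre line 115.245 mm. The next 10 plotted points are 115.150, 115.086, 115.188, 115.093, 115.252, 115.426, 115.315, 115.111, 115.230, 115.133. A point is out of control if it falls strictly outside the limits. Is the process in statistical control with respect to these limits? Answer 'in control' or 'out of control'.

All 10 points lie within [115.037, 115.453].

in control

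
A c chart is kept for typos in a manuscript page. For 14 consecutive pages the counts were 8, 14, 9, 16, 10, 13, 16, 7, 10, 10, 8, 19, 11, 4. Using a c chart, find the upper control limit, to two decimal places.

21.05

c̄ = (8 + 14 + 9 + 16 + 10 + 13 + 16 + 7 + 10 + 10 + 8 + 19 + 11 + 4) / 14 = 155 / 14 = 11.0714
UCL = c̄ + 3√c̄ = 11.0714 + 3 × √11.0714 = 11.0714 + 3 × 3.3274 = 21.0536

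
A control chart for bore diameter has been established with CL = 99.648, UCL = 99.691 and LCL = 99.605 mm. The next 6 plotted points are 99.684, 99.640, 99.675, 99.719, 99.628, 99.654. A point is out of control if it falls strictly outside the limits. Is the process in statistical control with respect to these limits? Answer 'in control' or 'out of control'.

Compare each point to [99.605, 99.691]: sample 4 = 99.719 > UCL.

out of control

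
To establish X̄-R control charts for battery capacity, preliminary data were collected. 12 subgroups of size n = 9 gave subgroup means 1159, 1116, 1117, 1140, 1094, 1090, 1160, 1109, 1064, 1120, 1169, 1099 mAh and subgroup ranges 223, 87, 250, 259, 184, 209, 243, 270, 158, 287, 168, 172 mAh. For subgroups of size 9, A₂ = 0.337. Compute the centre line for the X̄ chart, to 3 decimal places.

1119.750

X̄̄ = (1159 + 1116 + 1117 + 1140 + 1094 + 1090 + 1160 + 1109 + 1064 + 1120 + 1169 + 1099) / 12 = 13437.0000 / 12 = 1119.7500
CL = X̄̄ = 1119.7500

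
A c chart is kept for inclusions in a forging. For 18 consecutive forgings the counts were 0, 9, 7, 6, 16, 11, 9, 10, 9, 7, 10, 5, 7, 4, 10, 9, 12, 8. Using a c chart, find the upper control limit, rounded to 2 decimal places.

c̄ = (0 + 9 + 7 + 6 + 16 + 11 + 9 + 10 + 9 + 7 + 10 + 5 + 7 + 4 + 10 + 9 + 12 + 8) / 18 = 149 / 18 = 8.2778
UCL = c̄ + 3√c̄ = 8.2778 + 3 × √8.2778 = 8.2778 + 3 × 2.8771 = 16.9091

16.91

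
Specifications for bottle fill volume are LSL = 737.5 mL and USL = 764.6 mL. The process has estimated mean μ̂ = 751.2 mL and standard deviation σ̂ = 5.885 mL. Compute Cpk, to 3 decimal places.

0.759

Cpu = (USL − μ̂) / (3σ̂) = (764.6 − 751.2) / (3 × 5.885) = 0.7590; Cpl = (μ̂ − LSL) / (3σ̂) = (751.2 − 737.5) / (3 × 5.885) = 0.7760; Cpk = min(Cpu, Cpl) = 0.7590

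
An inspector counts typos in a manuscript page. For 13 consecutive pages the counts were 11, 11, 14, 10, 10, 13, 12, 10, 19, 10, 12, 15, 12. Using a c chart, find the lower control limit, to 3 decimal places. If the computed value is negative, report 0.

1.739

c̄ = (11 + 11 + 14 + 10 + 10 + 13 + 12 + 10 + 19 + 10 + 12 + 15 + 12) / 13 = 159 / 13 = 12.2308
LCL = c̄ − 3√c̄ = 12.2308 − 3 × 3.4973 = 1.7390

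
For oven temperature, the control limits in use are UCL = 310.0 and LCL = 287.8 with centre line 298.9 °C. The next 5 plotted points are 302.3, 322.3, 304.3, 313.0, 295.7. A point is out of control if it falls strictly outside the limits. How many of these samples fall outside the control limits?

Compare each point to [287.8, 310.0]: sample 2 = 322.3 > UCL; sample 4 = 313.0 > UCL.

2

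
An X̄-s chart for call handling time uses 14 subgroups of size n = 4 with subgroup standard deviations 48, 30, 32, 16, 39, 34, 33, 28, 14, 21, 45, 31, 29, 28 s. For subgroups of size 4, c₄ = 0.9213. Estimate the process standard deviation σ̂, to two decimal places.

s̄ = (48 + 30 + 32 + 16 + 39 + 34 + 33 + 28 + 14 + 21 + 45 + 31 + 29 + 28) / 14 = 30.5714
σ̂ = s̄ / c₄ = 30.5714 / 0.9213 = 33.1829

33.18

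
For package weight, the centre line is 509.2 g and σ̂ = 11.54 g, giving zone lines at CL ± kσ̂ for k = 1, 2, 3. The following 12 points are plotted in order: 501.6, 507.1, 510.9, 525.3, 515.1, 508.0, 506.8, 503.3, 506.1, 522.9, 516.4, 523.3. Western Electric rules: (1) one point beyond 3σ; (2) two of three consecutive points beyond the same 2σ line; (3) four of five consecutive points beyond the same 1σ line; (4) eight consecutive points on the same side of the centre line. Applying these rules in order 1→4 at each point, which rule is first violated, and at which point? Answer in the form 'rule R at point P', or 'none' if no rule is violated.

none

Zone of each point (C = within 1σ̂, B = 1σ̂–2σ̂, A = 2σ̂–3σ̂, * = beyond 3σ̂; sign = side of CL): 1:-C, 2:-C, 3:+C, 4:+B, 5:+C, 6:-C, 7:-C, 8:-C, 9:-C, 10:+B, 11:+C, 12:+B
No rule fires across all 12 points.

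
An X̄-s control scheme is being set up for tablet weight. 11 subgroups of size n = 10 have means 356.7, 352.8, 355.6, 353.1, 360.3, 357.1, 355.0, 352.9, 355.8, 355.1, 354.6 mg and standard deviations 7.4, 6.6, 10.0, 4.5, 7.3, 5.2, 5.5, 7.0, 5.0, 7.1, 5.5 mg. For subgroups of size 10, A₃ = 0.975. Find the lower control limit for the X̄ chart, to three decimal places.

X̄̄ = (356.7 + 352.8 + 355.6 + 353.1 + 360.3 + 357.1 + 355.0 + 352.9 + 355.8 + 355.1 + 354.6) / 11 = 355.3636
s̄ = (7.4 + 6.6 + 10.0 + 4.5 + 7.3 + 5.2 + 5.5 + 7.0 + 5.0 + 7.1 + 5.5) / 11 = 6.4636
LCL = X̄̄ − A₃·s̄ = 355.3636 − 0.975 × 6.4636 = 349.0616

349.062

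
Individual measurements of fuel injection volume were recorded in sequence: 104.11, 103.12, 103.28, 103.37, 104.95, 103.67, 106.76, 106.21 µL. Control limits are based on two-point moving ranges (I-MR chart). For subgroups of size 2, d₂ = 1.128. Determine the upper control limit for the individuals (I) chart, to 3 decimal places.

X̄ = (104.11 + 103.12 + 103.28 + 103.37 + 104.95 + 103.67 + 106.76 + 106.21) / 8 = 104.4338
Moving ranges: 0.99, 0.16, 0.09, 1.58, 1.28, 3.09, 0.55; M̄R̄ = 7.7400 / 7 = 1.1057
UCL = X̄ + 3·M̄R̄/d₂ = 104.4338 + 3 × 1.1057 / 1.128 = 107.3745

107.374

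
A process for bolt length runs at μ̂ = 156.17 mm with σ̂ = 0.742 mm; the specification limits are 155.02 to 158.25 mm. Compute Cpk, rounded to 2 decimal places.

Cpu = (USL − μ̂) / (3σ̂) = (158.25 − 156.17) / (3 × 0.742) = 0.9344; Cpl = (μ̂ − LSL) / (3σ̂) = (156.17 − 155.02) / (3 × 0.742) = 0.5166; Cpk = min(Cpu, Cpl) = 0.5166

0.52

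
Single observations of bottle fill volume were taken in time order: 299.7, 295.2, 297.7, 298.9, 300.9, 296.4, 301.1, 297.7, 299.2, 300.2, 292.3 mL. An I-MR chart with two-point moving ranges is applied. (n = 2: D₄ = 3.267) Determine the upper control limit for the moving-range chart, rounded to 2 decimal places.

Moving ranges: 4.5, 2.5, 1.2, 2.0, 4.5, 4.7, 3.4, 1.5, 1.0, 7.9; M̄R̄ = 33.2000 / 10 = 3.3200
UCL_MR = D₄·M̄R̄ = 3.267 × 3.3200 = 10.8464

10.85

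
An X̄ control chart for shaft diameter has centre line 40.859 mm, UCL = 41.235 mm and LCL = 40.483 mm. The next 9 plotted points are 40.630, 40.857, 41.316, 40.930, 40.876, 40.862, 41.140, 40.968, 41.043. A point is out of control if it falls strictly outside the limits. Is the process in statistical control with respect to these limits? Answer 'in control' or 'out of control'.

out of control

Compare each point to [40.483, 41.235]: sample 3 = 41.316 > UCL.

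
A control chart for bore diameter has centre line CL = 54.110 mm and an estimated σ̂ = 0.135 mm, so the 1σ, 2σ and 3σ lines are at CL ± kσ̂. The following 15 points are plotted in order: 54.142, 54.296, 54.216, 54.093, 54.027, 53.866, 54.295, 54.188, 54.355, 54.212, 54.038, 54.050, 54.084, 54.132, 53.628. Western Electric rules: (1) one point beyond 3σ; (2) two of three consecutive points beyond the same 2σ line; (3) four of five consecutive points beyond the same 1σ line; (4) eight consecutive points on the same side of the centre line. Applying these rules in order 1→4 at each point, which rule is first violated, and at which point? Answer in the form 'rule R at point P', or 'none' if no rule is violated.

Zone of each point (C = within 1σ̂, B = 1σ̂–2σ̂, A = 2σ̂–3σ̂, * = beyond 3σ̂; sign = side of CL): 1:+C, 2:+B, 3:+C, 4:-C, 5:-C, 6:-B, 7:+B, 8:+C, 9:+B, 10:+C, 11:-C, 12:-C, 13:-C, 14:+C, 15:-*
Rule 1 (one point beyond the 3σ limits) is satisfied at point 15.

rule 1 at point 15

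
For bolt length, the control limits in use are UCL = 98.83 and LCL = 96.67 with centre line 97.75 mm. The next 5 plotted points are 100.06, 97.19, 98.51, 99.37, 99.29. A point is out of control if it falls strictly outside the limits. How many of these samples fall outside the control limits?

Compare each point to [96.67, 98.83]: sample 1 = 100.06 > UCL; sample 4 = 99.37 > UCL; sample 5 = 99.29 > UCL.

3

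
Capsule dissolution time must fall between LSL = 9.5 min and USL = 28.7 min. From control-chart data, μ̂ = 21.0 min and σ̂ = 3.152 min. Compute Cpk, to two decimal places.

Cpu = (USL − μ̂) / (3σ̂) = (28.7 − 21.0) / (3 × 3.152) = 0.8143; Cpl = (μ̂ − LSL) / (3σ̂) = (21.0 − 9.5) / (3 × 3.152) = 1.2162; Cpk = min(Cpu, Cpl) = 0.8143

0.81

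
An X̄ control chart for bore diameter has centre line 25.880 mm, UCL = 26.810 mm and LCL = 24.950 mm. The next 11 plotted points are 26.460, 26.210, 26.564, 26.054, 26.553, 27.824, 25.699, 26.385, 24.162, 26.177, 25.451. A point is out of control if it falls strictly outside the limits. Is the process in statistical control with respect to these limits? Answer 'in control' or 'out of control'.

out of control

Compare each point to [24.950, 26.810]: sample 6 = 27.824 > UCL; sample 9 = 24.162 < LCL.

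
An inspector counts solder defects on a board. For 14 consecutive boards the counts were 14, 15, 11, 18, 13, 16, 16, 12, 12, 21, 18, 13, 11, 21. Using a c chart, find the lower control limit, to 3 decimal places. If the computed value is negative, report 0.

3.425

c̄ = (14 + 15 + 11 + 18 + 13 + 16 + 16 + 12 + 12 + 21 + 18 + 13 + 11 + 21) / 14 = 211 / 14 = 15.0714
LCL = c̄ − 3√c̄ = 15.0714 − 3 × 3.8822 = 3.4248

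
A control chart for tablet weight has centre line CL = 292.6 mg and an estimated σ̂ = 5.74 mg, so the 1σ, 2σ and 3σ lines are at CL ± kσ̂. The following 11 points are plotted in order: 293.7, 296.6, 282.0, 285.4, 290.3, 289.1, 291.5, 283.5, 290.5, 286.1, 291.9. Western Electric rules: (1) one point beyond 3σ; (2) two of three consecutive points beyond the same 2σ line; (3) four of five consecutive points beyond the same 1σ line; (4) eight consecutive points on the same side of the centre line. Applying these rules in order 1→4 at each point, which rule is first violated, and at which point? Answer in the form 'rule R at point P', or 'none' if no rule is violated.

rule 4 at point 10

Zone of each point (C = within 1σ̂, B = 1σ̂–2σ̂, A = 2σ̂–3σ̂, * = beyond 3σ̂; sign = side of CL): 1:+C, 2:+C, 3:-B, 4:-B, 5:-C, 6:-C, 7:-C, 8:-B, 9:-C, 10:-B, 11:-C
Rule 4 (eight consecutive points on the same side of the centre line) is satisfied at point 10.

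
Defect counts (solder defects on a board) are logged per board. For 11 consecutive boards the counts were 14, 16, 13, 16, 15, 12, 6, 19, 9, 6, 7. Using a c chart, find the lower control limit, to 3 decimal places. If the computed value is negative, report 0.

c̄ = (14 + 16 + 13 + 16 + 15 + 12 + 6 + 19 + 9 + 6 + 7) / 11 = 133 / 11 = 12.0909
LCL = c̄ − 3√c̄ = 12.0909 − 3 × 3.4772 = 1.6593

1.659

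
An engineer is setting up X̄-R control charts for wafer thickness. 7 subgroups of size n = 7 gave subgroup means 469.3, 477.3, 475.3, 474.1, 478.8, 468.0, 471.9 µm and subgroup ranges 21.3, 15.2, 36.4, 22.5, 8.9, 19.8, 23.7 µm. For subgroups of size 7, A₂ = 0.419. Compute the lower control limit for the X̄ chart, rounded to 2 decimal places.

464.68

X̄̄ = (469.3 + 477.3 + 475.3 + 474.1 + 478.8 + 468.0 + 471.9) / 7 = 3314.7000 / 7 = 473.5286
R̄ = (21.3 + 15.2 + 36.4 + 22.5 + 8.9 + 19.8 + 23.7) / 7 = 147.8000 / 7 = 21.1143
LCL = X̄̄ − A₂·R̄ = 473.5286 − 0.419 × 21.1143 = 464.6817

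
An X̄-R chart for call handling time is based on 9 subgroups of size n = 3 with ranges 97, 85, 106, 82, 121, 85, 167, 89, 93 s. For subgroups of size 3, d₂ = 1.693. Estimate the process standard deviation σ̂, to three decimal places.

R̄ = (97 + 85 + 106 + 82 + 121 + 85 + 167 + 89 + 93) / 9 = 102.7778
σ̂ = R̄ / d₂ = 102.7778 / 1.693 = 60.7075

60.707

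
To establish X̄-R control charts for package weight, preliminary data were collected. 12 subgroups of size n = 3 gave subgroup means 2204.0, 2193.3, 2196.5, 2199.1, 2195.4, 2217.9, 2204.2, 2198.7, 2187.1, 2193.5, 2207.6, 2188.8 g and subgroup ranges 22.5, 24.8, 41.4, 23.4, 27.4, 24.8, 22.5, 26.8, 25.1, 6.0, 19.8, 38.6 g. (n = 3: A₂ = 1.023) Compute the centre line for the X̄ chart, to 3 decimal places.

2198.842

X̄̄ = (2204.0 + 2193.3 + 2196.5 + 2199.1 + 2195.4 + 2217.9 + 2204.2 + 2198.7 + 2187.1 + 2193.5 + 2207.6 + 2188.8) / 12 = 26386.1000 / 12 = 2198.8417
CL = X̄̄ = 2198.8417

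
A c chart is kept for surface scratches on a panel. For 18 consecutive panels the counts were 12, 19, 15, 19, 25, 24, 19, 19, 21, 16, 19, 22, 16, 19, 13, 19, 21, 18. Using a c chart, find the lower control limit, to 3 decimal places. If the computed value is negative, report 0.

c̄ = (12 + 19 + 15 + 19 + 25 + 24 + 19 + 19 + 21 + 16 + 19 + 22 + 16 + 19 + 13 + 19 + 21 + 18) / 18 = 336 / 18 = 18.6667
LCL = c̄ − 3√c̄ = 18.6667 − 3 × 4.3205 = 5.7052

5.705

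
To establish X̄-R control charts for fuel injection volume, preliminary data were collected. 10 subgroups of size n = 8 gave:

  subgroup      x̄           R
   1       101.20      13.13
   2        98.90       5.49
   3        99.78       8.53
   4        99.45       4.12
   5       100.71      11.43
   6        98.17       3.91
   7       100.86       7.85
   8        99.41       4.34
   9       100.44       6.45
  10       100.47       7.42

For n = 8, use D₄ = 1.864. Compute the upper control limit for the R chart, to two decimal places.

13.55

R̄ = (13.13 + 5.49 + 8.53 + 4.12 + 11.43 + 3.91 + 7.85 + 4.34 + 6.45 + 7.42) / 10 = 72.6700 / 10 = 7.2670
UCL_R = D₄·R̄ = 1.864 × 7.2670 = 13.5457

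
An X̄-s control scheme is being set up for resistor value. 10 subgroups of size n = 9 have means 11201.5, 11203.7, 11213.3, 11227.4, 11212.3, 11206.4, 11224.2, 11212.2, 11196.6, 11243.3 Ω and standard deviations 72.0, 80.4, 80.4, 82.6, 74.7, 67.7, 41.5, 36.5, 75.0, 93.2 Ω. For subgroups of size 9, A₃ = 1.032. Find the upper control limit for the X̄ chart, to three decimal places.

11286.743

X̄̄ = (11201.5 + 11203.7 + 11213.3 + 11227.4 + 11212.3 + 11206.4 + 11224.2 + 11212.2 + 11196.6 + 11243.3) / 10 = 11214.0900
s̄ = (72.0 + 80.4 + 80.4 + 82.6 + 74.7 + 67.7 + 41.5 + 36.5 + 75.0 + 93.2) / 10 = 70.4000
UCL = X̄̄ + A₃·s̄ = 11214.0900 + 1.032 × 70.4000 = 11286.7428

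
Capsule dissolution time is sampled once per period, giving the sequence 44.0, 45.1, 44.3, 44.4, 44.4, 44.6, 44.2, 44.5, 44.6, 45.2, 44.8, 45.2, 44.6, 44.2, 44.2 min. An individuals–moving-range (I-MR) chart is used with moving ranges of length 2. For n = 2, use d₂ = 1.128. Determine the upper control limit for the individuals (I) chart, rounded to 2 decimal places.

45.58

X̄ = (44.0 + 45.1 + 44.3 + 44.4 + 44.4 + 44.6 + 44.2 + 44.5 + 44.6 + 45.2 + 44.8 + 45.2 + 44.6 + 44.2 + 44.2) / 15 = 44.5533
Moving ranges: 1.1, 0.8, 0.1, 0.0, 0.2, 0.4, 0.3, 0.1, 0.6, 0.4, 0.4, 0.6, 0.4, 0.0; M̄R̄ = 5.4000 / 14 = 0.3857
UCL = X̄ + 3·M̄R̄/d₂ = 44.5533 + 3 × 0.3857 / 1.128 = 45.5792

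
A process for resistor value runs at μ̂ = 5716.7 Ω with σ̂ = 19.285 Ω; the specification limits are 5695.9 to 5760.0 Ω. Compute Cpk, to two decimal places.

0.36

Cpu = (USL − μ̂) / (3σ̂) = (5760.0 − 5716.7) / (3 × 19.285) = 0.7484; Cpl = (μ̂ − LSL) / (3σ̂) = (5716.7 − 5695.9) / (3 × 19.285) = 0.3595; Cpk = min(Cpu, Cpl) = 0.3595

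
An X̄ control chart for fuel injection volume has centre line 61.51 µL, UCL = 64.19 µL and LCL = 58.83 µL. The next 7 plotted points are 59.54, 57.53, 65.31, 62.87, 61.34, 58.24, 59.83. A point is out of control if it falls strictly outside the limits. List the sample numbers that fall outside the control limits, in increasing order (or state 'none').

Compare each point to [58.83, 64.19]: sample 2 = 57.53 < LCL; sample 3 = 65.31 > UCL; sample 6 = 58.24 < LCL.

2, 3, 6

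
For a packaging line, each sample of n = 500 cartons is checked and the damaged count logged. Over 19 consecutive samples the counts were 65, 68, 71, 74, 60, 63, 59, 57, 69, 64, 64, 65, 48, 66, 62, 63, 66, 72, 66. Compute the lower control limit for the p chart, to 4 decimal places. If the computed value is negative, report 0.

p̄ = Σdᵢ / (k·n) = 1222 / (19 × 500) = 0.12863
LCL = p̄ − 3·√(p̄(1−p̄)/n) = 0.12863 − 3 × 0.01497 = 0.08371

0.0837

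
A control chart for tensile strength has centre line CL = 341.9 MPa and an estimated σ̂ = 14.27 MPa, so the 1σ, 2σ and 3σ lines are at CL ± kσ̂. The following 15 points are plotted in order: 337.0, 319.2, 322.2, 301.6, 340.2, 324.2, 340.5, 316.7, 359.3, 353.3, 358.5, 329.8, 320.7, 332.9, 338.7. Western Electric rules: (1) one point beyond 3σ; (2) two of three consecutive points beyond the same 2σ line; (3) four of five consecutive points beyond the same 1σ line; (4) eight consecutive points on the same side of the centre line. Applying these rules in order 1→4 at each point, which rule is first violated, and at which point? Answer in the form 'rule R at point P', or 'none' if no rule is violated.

Zone of each point (C = within 1σ̂, B = 1σ̂–2σ̂, A = 2σ̂–3σ̂, * = beyond 3σ̂; sign = side of CL): 1:-C, 2:-B, 3:-B, 4:-A, 5:-C, 6:-B, 7:-C, 8:-B, 9:+B, 10:+C, 11:+B, 12:-C, 13:-B, 14:-C, 15:-C
Rule 3 (four of five consecutive points beyond the same 1σ limit) is satisfied at point 6.

rule 3 at point 6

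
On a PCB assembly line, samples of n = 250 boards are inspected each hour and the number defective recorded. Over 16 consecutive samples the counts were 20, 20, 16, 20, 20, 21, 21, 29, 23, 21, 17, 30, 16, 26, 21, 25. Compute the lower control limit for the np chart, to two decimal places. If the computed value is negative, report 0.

p̄ = Σdᵢ / (k·n) = 346 / (16 × 250) = 0.08650
LCL = np̄ − 3·√(np̄(1−p̄)) = 21.6250 − 3 × 4.4446 = 8.2912

8.29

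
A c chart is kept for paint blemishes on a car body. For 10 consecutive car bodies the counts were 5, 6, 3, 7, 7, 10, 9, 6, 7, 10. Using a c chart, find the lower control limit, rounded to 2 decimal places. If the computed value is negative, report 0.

0.00

c̄ = (5 + 6 + 3 + 7 + 7 + 10 + 9 + 6 + 7 + 10) / 10 = 70 / 10 = 7.0000
LCL = c̄ − 3√c̄ = 7.0000 − 3 × 2.6458 = -0.9373 → 0 (cannot be negative)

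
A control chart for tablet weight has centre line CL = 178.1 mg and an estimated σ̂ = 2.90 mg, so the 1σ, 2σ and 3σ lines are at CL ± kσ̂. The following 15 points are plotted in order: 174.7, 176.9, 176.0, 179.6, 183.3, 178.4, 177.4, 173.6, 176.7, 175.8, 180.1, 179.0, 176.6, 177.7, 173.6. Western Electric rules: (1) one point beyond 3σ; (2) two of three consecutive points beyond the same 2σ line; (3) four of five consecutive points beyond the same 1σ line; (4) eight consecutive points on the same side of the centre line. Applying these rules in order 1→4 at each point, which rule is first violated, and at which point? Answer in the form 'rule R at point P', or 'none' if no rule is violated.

none

Zone of each point (C = within 1σ̂, B = 1σ̂–2σ̂, A = 2σ̂–3σ̂, * = beyond 3σ̂; sign = side of CL): 1:-B, 2:-C, 3:-C, 4:+C, 5:+B, 6:+C, 7:-C, 8:-B, 9:-C, 10:-C, 11:+C, 12:+C, 13:-C, 14:-C, 15:-B
No rule fires across all 15 points.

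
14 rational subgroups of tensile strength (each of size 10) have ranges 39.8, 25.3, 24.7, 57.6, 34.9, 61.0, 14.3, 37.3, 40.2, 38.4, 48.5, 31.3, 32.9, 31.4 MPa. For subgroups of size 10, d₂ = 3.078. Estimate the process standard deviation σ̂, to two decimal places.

12.01

R̄ = (39.8 + 25.3 + 24.7 + 57.6 + 34.9 + 61.0 + 14.3 + 37.3 + 40.2 + 38.4 + 48.5 + 31.3 + 32.9 + 31.4) / 14 = 36.9714
σ̂ = R̄ / d₂ = 36.9714 / 3.078 = 12.0115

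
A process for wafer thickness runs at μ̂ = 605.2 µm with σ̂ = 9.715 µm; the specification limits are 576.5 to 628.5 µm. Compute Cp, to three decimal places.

0.892

Cp = (USL − LSL) / (6σ̂) = (628.5 − 576.5) / (6 × 9.715) = 52.0000 / 58.2900 = 0.8921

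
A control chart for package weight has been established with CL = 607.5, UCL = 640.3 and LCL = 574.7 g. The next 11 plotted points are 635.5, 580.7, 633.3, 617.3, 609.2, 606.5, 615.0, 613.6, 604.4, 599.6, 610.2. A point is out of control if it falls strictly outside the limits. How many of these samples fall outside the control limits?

All 11 points lie within [574.7, 640.3].

0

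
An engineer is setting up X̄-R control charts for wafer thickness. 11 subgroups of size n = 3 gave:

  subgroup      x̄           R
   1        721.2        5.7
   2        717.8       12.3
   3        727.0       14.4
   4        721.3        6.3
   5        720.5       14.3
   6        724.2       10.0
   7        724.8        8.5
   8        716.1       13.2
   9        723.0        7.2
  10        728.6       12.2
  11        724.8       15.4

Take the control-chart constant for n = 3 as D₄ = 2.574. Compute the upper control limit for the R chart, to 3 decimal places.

R̄ = (5.7 + 12.3 + 14.4 + 6.3 + 14.3 + 10.0 + 8.5 + 13.2 + 7.2 + 12.2 + 15.4) / 11 = 119.5000 / 11 = 10.8636
UCL_R = D₄·R̄ = 2.574 × 10.8636 = 27.9630

27.963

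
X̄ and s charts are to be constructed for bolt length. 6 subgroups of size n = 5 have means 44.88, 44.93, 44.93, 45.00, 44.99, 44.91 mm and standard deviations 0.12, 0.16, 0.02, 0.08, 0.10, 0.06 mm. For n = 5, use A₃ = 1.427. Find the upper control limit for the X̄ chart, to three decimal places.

X̄̄ = (44.88 + 44.93 + 44.93 + 45.00 + 44.99 + 44.91) / 6 = 44.9400
s̄ = (0.12 + 0.16 + 0.02 + 0.08 + 0.10 + 0.06) / 6 = 0.0900
UCL = X̄̄ + A₃·s̄ = 44.9400 + 1.427 × 0.0900 = 45.0684

45.068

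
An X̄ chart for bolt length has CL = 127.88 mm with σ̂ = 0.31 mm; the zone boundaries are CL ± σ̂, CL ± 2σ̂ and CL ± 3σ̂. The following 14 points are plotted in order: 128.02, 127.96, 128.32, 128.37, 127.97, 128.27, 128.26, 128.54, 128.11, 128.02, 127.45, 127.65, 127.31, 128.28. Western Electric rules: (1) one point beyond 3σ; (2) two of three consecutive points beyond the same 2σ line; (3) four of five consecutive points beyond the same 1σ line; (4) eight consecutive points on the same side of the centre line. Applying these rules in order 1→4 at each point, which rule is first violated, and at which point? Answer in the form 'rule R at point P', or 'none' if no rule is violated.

rule 3 at point 7

Zone of each point (C = within 1σ̂, B = 1σ̂–2σ̂, A = 2σ̂–3σ̂, * = beyond 3σ̂; sign = side of CL): 1:+C, 2:+C, 3:+B, 4:+B, 5:+C, 6:+B, 7:+B, 8:+A, 9:+C, 10:+C, 11:-B, 12:-C, 13:-B, 14:+B
Rule 3 (four of five consecutive points beyond the same 1σ limit) is satisfied at point 7.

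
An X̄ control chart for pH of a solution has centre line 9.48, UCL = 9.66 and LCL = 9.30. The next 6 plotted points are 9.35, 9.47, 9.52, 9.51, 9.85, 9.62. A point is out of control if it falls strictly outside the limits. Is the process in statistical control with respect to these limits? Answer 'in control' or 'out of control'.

out of control

Compare each point to [9.30, 9.66]: sample 5 = 9.85 > UCL.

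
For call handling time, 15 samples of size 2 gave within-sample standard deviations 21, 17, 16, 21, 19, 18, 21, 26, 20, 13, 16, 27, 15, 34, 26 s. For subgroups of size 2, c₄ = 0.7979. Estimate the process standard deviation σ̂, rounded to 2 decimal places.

25.90

s̄ = (21 + 17 + 16 + 21 + 19 + 18 + 21 + 26 + 20 + 13 + 16 + 27 + 15 + 34 + 26) / 15 = 20.6667
σ̂ = s̄ / c₄ = 20.6667 / 0.7979 = 25.9013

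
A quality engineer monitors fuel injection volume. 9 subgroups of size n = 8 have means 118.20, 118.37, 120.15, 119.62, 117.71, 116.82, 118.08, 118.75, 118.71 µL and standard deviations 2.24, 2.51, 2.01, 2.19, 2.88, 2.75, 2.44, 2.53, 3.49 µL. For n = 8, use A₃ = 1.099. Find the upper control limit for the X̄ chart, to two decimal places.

121.30

X̄̄ = (118.20 + 118.37 + 120.15 + 119.62 + 117.71 + 116.82 + 118.08 + 118.75 + 118.71) / 9 = 118.4900
s̄ = (2.24 + 2.51 + 2.01 + 2.19 + 2.88 + 2.75 + 2.44 + 2.53 + 3.49) / 9 = 2.5600
UCL = X̄̄ + A₃·s̄ = 118.4900 + 1.099 × 2.5600 = 121.3034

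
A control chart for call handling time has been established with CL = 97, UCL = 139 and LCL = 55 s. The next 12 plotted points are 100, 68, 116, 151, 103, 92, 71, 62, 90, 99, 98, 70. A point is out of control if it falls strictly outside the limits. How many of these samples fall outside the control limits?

1

Compare each point to [55, 139]: sample 4 = 151 > UCL.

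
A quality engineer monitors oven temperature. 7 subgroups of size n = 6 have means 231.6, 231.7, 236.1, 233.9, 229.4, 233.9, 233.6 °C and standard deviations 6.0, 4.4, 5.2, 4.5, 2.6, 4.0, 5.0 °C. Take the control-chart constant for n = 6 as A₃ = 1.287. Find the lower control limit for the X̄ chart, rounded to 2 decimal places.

227.06

X̄̄ = (231.6 + 231.7 + 236.1 + 233.9 + 229.4 + 233.9 + 233.6) / 7 = 232.8857
s̄ = (6.0 + 4.4 + 5.2 + 4.5 + 2.6 + 4.0 + 5.0) / 7 = 4.5286
LCL = X̄̄ − A₃·s̄ = 232.8857 − 1.287 × 4.5286 = 227.0574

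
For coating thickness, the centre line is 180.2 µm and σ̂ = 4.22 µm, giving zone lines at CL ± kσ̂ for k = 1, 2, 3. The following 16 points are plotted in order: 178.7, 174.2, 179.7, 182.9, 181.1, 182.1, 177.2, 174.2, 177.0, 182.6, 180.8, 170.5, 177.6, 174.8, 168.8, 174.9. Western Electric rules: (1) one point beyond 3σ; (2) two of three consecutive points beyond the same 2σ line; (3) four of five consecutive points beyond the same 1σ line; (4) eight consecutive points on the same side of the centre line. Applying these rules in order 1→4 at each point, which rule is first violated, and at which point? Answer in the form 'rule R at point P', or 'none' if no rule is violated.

Zone of each point (C = within 1σ̂, B = 1σ̂–2σ̂, A = 2σ̂–3σ̂, * = beyond 3σ̂; sign = side of CL): 1:-C, 2:-B, 3:-C, 4:+C, 5:+C, 6:+C, 7:-C, 8:-B, 9:-C, 10:+C, 11:+C, 12:-A, 13:-C, 14:-B, 15:-A, 16:-B
Rule 3 (four of five consecutive points beyond the same 1σ limit) is satisfied at point 16.

rule 3 at point 16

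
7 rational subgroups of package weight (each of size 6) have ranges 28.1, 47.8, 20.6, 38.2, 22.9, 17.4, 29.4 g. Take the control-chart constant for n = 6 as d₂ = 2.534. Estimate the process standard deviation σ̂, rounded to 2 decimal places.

R̄ = (28.1 + 47.8 + 20.6 + 38.2 + 22.9 + 17.4 + 29.4) / 7 = 29.2000
σ̂ = R̄ / d₂ = 29.2000 / 2.534 = 11.5233

11.52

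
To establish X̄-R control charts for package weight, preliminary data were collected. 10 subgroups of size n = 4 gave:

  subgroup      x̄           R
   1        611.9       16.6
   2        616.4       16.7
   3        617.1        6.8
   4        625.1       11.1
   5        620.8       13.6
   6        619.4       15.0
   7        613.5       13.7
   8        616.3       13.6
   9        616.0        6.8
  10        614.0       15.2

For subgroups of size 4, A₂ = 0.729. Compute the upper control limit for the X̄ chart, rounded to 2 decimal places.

626.46

X̄̄ = (611.9 + 616.4 + 617.1 + 625.1 + 620.8 + 619.4 + 613.5 + 616.3 + 616.0 + 614.0) / 10 = 6170.5000 / 10 = 617.0500
R̄ = (16.6 + 16.7 + 6.8 + 11.1 + 13.6 + 15.0 + 13.7 + 13.6 + 6.8 + 15.2) / 10 = 129.1000 / 10 = 12.9100
UCL = X̄̄ + A₂·R̄ = 617.0500 + 0.729 × 12.9100 = 626.4614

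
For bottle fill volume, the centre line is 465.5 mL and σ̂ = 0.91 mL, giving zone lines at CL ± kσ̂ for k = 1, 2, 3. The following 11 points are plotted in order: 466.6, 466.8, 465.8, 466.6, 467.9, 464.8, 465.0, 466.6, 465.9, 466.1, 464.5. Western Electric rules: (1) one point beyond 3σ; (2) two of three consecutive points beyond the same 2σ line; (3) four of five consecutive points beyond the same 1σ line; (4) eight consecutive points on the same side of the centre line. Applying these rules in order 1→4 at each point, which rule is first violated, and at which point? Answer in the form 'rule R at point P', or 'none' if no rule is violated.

rule 3 at point 5

Zone of each point (C = within 1σ̂, B = 1σ̂–2σ̂, A = 2σ̂–3σ̂, * = beyond 3σ̂; sign = side of CL): 1:+B, 2:+B, 3:+C, 4:+B, 5:+A, 6:-C, 7:-C, 8:+B, 9:+C, 10:+C, 11:-B
Rule 3 (four of five consecutive points beyond the same 1σ limit) is satisfied at point 5.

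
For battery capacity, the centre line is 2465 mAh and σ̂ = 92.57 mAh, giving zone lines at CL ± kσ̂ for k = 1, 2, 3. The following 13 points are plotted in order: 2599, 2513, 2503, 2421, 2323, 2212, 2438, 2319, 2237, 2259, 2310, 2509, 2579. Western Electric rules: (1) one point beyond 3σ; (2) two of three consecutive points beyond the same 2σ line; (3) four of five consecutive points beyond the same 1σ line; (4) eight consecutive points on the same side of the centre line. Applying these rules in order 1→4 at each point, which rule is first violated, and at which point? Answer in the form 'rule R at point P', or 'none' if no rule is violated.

Zone of each point (C = within 1σ̂, B = 1σ̂–2σ̂, A = 2σ̂–3σ̂, * = beyond 3σ̂; sign = side of CL): 1:+B, 2:+C, 3:+C, 4:-C, 5:-B, 6:-A, 7:-C, 8:-B, 9:-A, 10:-A, 11:-B, 12:+C, 13:+B
Rule 3 (four of five consecutive points beyond the same 1σ limit) is satisfied at point 9.

rule 3 at point 9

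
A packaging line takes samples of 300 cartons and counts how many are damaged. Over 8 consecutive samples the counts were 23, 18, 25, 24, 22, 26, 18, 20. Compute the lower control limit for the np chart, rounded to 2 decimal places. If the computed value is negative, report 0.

8.45

p̄ = Σdᵢ / (k·n) = 176 / (8 × 300) = 0.07333
LCL = np̄ − 3·√(np̄(1−p̄)) = 22.0000 − 3 × 4.5152 = 8.4545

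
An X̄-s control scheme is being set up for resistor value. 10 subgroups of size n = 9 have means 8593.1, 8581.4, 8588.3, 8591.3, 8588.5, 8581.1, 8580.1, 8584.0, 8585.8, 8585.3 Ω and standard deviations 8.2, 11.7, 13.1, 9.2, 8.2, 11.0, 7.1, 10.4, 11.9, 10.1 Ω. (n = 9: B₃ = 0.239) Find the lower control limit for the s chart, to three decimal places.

s̄ = (8.2 + 11.7 + 13.1 + 9.2 + 8.2 + 11.0 + 7.1 + 10.4 + 11.9 + 10.1) / 10 = 10.0900
LCL_s = B₃·s̄ = 0.239 × 10.0900 = 2.4115

2.412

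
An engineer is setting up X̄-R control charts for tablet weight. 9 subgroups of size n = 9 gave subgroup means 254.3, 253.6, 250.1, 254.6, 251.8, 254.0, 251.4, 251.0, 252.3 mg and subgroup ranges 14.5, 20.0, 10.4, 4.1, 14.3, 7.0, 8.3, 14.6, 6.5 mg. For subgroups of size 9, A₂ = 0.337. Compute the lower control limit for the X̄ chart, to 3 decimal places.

248.833

X̄̄ = (254.3 + 253.6 + 250.1 + 254.6 + 251.8 + 254.0 + 251.4 + 251.0 + 252.3) / 9 = 2273.1000 / 9 = 252.5667
R̄ = (14.5 + 20.0 + 10.4 + 4.1 + 14.3 + 7.0 + 8.3 + 14.6 + 6.5) / 9 = 99.7000 / 9 = 11.0778
LCL = X̄̄ − A₂·R̄ = 252.5667 − 0.337 × 11.0778 = 248.8335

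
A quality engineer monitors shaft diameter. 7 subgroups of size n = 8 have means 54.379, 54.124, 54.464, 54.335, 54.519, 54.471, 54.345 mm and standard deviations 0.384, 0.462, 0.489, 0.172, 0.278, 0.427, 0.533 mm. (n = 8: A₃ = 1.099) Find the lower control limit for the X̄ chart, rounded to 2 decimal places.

X̄̄ = (54.379 + 54.124 + 54.464 + 54.335 + 54.519 + 54.471 + 54.345) / 7 = 54.3767
s̄ = (0.384 + 0.462 + 0.489 + 0.172 + 0.278 + 0.427 + 0.533) / 7 = 0.3921
LCL = X̄̄ − A₃·s̄ = 54.3767 − 1.099 × 0.3921 = 53.9457

53.95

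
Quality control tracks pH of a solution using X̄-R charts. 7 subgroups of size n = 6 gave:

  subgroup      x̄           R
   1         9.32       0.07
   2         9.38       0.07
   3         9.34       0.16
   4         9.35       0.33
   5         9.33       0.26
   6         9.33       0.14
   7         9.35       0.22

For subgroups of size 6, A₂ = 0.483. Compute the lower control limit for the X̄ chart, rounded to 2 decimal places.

X̄̄ = (9.32 + 9.38 + 9.34 + 9.35 + 9.33 + 9.33 + 9.35) / 7 = 65.4000 / 7 = 9.3429
R̄ = (0.07 + 0.07 + 0.16 + 0.33 + 0.26 + 0.14 + 0.22) / 7 = 1.2500 / 7 = 0.1786
LCL = X̄̄ − A₂·R̄ = 9.3429 − 0.483 × 0.1786 = 9.2566

9.26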